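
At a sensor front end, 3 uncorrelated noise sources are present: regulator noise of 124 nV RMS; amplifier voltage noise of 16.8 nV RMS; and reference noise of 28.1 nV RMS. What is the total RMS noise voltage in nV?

128 nV

Uncorrelated sources add in power (mean-square): V_tot = √(ΣV_i²)
V_tot = √[(1.24×10⁻⁷)² + (1.68×10⁻⁸)² + (2.81×10⁻⁸)²] = 1.28×10⁻⁷ V = 128 nV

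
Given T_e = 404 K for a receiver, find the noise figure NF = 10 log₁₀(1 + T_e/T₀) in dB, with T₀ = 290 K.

F = 1 + T_e/T₀ = 1 + 404/290 = 2.3931
NF = 10 log₁₀(2.3931) = 3.79 dB

3.79 dB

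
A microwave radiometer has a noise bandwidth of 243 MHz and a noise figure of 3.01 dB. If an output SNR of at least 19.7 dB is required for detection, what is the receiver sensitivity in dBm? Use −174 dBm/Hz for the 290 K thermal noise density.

Sensitivity = −174 + 10 log₁₀(B) + NF + SNR_min
= −174 + 83.86 + 3.01 + 19.7
= −67.43 dBm → −67.4 dBm

−67.4 dBm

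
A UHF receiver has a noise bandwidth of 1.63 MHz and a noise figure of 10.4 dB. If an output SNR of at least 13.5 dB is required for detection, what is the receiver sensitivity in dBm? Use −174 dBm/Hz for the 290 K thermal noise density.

−88.0 dBm

Sensitivity = −174 + 10 log₁₀(B) + NF + SNR_min
= −174 + 62.12 + 10.4 + 13.5
= −87.98 dBm → −88.0 dBm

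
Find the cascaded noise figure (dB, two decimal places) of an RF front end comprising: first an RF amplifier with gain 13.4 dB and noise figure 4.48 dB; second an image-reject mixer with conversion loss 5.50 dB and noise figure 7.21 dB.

Convert to linear (a loss of L dB is a gain of −L dB): F_i = 10^(NF_i/10), G_i = 10^(G_i,dB/10)
  Stage 1: F_1 = 10^(4.48/10) = 2.805, G_1 = 10^(13.4/10) = 21.88
  Stage 2: F_2 = 10^(7.21/10) = 5.260, G_2 = 10^(−5.50/10) = 0.2818
Friis cascade:
  F = 2.805 + (5.260 − 1)/21.88 = 3.000
NF = 10 log₁₀(3.000) = 4.77 dB

4.77 dB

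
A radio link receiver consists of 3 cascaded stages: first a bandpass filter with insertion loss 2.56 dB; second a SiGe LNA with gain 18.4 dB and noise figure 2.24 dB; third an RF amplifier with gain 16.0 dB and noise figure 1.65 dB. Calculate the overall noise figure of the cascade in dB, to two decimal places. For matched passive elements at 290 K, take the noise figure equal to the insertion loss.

4.82 dB

Convert to linear (a loss of L dB is a gain of −L dB): F_i = 10^(NF_i/10), G_i = 10^(G_i,dB/10)
  Stage 1: F_1 = 10^(2.56/10) = 1.803, G_1 = 10^(−2.56/10) = 0.5546
  Stage 2: F_2 = 10^(2.24/10) = 1.675, G_2 = 10^(18.4/10) = 69.18
  Stage 3: F_3 = 10^(1.65/10) = 1.462, G_3 = 10^(16.0/10) = 39.81
Friis cascade:
  F = 1.803 + (1.675 − 1)/0.5546 + (1.462 − 1)/38.37 = 3.032
NF = 10 log₁₀(3.032) = 4.82 dB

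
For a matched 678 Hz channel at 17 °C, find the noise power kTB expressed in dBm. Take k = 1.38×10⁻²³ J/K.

T = 17 °C + 273.15 = 290.15 K
P_n = kTB = 1.38×10⁻²³ × 290.15 × 6.78×10² = 2.71×10⁻¹⁸ W
In dBm: 10 log₁₀(2.71×10⁻¹⁸ / 10⁻³) = −145.7 dBm

−145.7 dBm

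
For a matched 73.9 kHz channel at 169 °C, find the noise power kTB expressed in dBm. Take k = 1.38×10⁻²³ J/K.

T = 169 °C + 273.15 = 442.15 K
P_n = kTB = 1.38×10⁻²³ × 442.15 × 7.39×10⁴ = 4.51×10⁻¹⁶ W
In dBm: 10 log₁₀(4.51×10⁻¹⁶ / 10⁻³) = −123.5 dBm

−123.5 dBm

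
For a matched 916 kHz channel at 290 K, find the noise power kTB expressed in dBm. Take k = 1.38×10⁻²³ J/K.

P_n = kTB = 1.38×10⁻²³ × 290 × 9.16×10⁵ = 3.67×10⁻¹⁵ W
In dBm: 10 log₁₀(3.67×10⁻¹⁵ / 10⁻³) = −114.4 dBm

−114.4 dBm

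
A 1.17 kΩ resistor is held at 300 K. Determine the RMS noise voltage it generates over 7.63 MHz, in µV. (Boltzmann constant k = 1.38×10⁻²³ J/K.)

12.2 µV

V_n = √(4kTRB)
4kTRB = 4 × 1.38×10⁻²³ × 300 × 1.17×10³ × 7.63×10⁶ = 1.48×10⁻¹⁰ V²
V_n = √(1.48×10⁻¹⁰) = 1.22×10⁻⁵ V = 12.2 µV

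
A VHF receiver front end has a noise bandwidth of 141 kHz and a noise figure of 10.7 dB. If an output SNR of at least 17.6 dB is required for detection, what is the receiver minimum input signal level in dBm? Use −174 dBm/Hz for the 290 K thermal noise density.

Sensitivity = −174 + 10 log₁₀(B) + NF + SNR_min
= −174 + 51.49 + 10.7 + 17.6
= −94.21 dBm → −94.2 dBm

−94.2 dBm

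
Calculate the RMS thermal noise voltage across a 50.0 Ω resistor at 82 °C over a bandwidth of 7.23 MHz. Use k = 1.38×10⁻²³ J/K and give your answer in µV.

T = 82 °C + 273.15 = 355.15 K
V_n = √(4kTRB)
4kTRB = 4 × 1.38×10⁻²³ × 355.15 × 5.00×10¹ × 7.23×10⁶ = 7.09×10⁻¹² V²
V_n = √(7.09×10⁻¹²) = 2.66×10⁻⁶ V = 2.66 µV

2.66 µV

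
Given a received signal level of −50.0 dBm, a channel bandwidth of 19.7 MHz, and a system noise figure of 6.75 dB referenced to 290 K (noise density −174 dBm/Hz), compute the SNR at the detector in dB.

Noise floor: N = −174 + 10 log₁₀(B) + NF
10 log₁₀(1.97×10⁷) = 72.94 dB
N = −174 + 72.94 + 6.75 = −94.31 dBm
SNR = P_sig − N = −50.0 − (−94.31) = 44.31 dB → 44.3 dB

44.3 dB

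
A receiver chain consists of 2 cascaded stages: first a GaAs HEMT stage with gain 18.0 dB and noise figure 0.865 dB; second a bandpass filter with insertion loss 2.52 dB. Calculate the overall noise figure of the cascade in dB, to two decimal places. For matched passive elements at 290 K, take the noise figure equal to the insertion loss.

Convert to linear (a loss of L dB is a gain of −L dB): F_i = 10^(NF_i/10), G_i = 10^(G_i,dB/10)
  Stage 1: F_1 = 10^(0.865/10) = 1.220, G_1 = 10^(18.0/10) = 63.10
  Stage 2: F_2 = 10^(2.52/10) = 1.786, G_2 = 10^(−2.52/10) = 0.5598
Friis cascade:
  F = 1.220 + (1.786 − 1)/63.10 = 1.233
NF = 10 log₁₀(1.233) = 0.91 dB

0.91 dB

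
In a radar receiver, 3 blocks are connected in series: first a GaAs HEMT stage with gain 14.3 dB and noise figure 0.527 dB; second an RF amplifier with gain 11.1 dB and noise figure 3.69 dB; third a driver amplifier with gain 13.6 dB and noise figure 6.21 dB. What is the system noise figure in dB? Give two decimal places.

Convert to linear (a loss of L dB is a gain of −L dB): F_i = 10^(NF_i/10), G_i = 10^(G_i,dB/10)
  Stage 1: F_1 = 10^(0.527/10) = 1.129, G_1 = 10^(14.3/10) = 26.92
  Stage 2: F_2 = 10^(3.69/10) = 2.339, G_2 = 10^(11.1/10) = 12.88
  Stage 3: F_3 = 10^(6.21/10) = 4.178, G_3 = 10^(13.6/10) = 22.91
Friis cascade:
  F = 1.129 + (2.339 − 1)/26.92 + (4.178 − 1)/346.7 = 1.188
NF = 10 log₁₀(1.188) = 0.75 dB

0.75 dB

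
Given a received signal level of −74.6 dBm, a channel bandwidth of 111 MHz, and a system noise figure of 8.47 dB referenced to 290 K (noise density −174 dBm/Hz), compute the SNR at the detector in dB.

Noise floor: N = −174 + 10 log₁₀(B) + NF
10 log₁₀(1.11×10⁸) = 80.45 dB
N = −174 + 80.45 + 8.47 = −85.08 dBm
SNR = P_sig − N = −74.6 − (−85.08) = 10.48 dB → 10.5 dB

10.5 dB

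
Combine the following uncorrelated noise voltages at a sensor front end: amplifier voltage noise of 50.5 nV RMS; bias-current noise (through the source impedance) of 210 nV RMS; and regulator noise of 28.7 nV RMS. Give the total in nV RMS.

218 nV

Uncorrelated sources add in power (mean-square): V_tot = √(ΣV_i²)
V_tot = √[(5.05×10⁻⁸)² + (2.10×10⁻⁷)² + (2.87×10⁻⁸)²] = 2.18×10⁻⁷ V = 218 nV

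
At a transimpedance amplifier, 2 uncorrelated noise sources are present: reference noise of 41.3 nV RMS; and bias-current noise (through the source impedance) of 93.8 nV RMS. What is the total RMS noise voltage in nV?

Uncorrelated sources add in power (mean-square): V_tot = √(ΣV_i²)
V_tot = √[(4.13×10⁻⁸)² + (9.38×10⁻⁸)²] = 1.02×10⁻⁷ V = 102 nV

102 nV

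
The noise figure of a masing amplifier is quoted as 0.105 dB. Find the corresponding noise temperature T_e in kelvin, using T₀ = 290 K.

7.10 K

F = 10^(0.105/10) = 1.02447
T_e = (F − 1)·T₀ = (1.02447 − 1) × 290 = 7.10 K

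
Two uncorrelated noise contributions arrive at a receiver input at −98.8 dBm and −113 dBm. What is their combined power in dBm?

−98.6 dBm

Convert to linear, add, convert back:
P₁ = 1.32×10⁻¹³ W, P₂ = 5.01×10⁻¹⁵ W
P_tot = 1.37×10⁻¹³ W → 10 log₁₀(P_tot / 10⁻³) = −98.6 dBm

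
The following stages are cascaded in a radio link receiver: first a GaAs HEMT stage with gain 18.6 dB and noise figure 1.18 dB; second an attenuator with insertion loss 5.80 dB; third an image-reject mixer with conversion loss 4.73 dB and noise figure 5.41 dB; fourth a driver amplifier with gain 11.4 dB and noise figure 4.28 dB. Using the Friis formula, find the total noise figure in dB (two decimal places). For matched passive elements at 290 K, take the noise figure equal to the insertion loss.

Convert to linear (a loss of L dB is a gain of −L dB): F_i = 10^(NF_i/10), G_i = 10^(G_i,dB/10)
  Stage 1: F_1 = 10^(1.18/10) = 1.312, G_1 = 10^(18.6/10) = 72.44
  Stage 2: F_2 = 10^(5.80/10) = 3.802, G_2 = 10^(−5.80/10) = 0.2630
  Stage 3: F_3 = 10^(5.41/10) = 3.475, G_3 = 10^(−4.73/10) = 0.3365
  Stage 4: F_4 = 10^(4.28/10) = 2.679, G_4 = 10^(11.4/10) = 13.80
Friis cascade:
  F = 1.312 + (3.802 − 1)/72.44 + (3.475 − 1)/19.05 + (2.679 − 1)/6.412 = 1.743
NF = 10 log₁₀(1.743) = 2.41 dB

2.41 dB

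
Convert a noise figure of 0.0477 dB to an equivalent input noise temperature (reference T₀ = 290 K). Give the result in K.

F = 10^(0.0477/10) = 1.01104
T_e = (F − 1)·T₀ = (1.01104 − 1) × 290 = 3.20 K

3.20 K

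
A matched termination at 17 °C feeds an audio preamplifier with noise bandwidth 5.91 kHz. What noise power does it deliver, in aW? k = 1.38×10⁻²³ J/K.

T = 17 °C + 273.15 = 290.15 K
P_n = kTB = 1.38×10⁻²³ × 290.15 × 5.91×10³ = 2.37×10⁻¹⁷ W = 23.7 aW

23.7 aW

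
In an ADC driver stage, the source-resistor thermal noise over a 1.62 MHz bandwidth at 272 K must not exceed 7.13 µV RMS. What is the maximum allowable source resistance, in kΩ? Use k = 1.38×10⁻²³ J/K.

Johnson–Nyquist: V_n = √(4kTRB) ⇒ R = V_n² / (4kTB)
4kTB = 4 × 1.38×10⁻²³ × 272 × 1.62×10⁶ = 2.43×10⁻¹⁴
R = (7.13×10⁻⁶)² / 2.43×10⁻¹⁴ = 2.09×10³ Ω = 2.09 kΩ

2.09 kΩ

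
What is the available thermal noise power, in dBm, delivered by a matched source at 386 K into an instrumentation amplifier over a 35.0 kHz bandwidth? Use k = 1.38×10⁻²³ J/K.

−127.3 dBm

P_n = kTB = 1.38×10⁻²³ × 386 × 3.50×10⁴ = 1.86×10⁻¹⁶ W
In dBm: 10 log₁₀(1.86×10⁻¹⁶ / 10⁻³) = −127.3 dBm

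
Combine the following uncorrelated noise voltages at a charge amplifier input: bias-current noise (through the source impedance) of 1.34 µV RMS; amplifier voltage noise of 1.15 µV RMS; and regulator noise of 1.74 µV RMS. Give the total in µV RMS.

Uncorrelated sources add in power (mean-square): V_tot = √(ΣV_i²)
V_tot = √[(1.34×10⁻⁶)² + (1.15×10⁻⁶)² + (1.74×10⁻⁶)²] = 2.48×10⁻⁶ V = 2.48 µV

2.48 µV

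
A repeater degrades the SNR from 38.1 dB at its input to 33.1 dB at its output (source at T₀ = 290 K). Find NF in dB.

NF (dB) = SNR_in(dB) − SNR_out(dB) when the source is at T₀
NF = 38.1 − 33.1 = 5.0 dB

5.0 dB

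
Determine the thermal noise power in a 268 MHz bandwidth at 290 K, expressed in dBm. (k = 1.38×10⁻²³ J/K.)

P_n = kTB = 1.38×10⁻²³ × 290 × 2.68×10⁸ = 1.07×10⁻¹² W
In dBm: 10 log₁₀(1.07×10⁻¹² / 10⁻³) = −89.7 dBm

−89.7 dBm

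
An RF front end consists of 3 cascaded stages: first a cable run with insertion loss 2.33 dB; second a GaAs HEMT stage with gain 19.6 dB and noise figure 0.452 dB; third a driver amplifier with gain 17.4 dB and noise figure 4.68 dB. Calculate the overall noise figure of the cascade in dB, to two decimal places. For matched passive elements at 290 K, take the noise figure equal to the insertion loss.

2.86 dB

Convert to linear (a loss of L dB is a gain of −L dB): F_i = 10^(NF_i/10), G_i = 10^(G_i,dB/10)
  Stage 1: F_1 = 10^(2.33/10) = 1.710, G_1 = 10^(−2.33/10) = 0.5848
  Stage 2: F_2 = 10^(0.452/10) = 1.110, G_2 = 10^(19.6/10) = 91.20
  Stage 3: F_3 = 10^(4.68/10) = 2.938, G_3 = 10^(17.4/10) = 54.95
Friis cascade:
  F = 1.710 + (1.110 − 1)/0.5848 + (2.938 − 1)/53.33 = 1.934
NF = 10 log₁₀(1.934) = 2.86 dB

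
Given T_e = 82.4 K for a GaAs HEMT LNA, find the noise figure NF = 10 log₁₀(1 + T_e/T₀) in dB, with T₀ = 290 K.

F = 1 + T_e/T₀ = 1 + 82.4/290 = 1.28414
NF = 10 log₁₀(1.28414) = 1.09 dB

1.09 dB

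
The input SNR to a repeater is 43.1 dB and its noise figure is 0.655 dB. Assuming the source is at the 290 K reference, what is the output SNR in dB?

By definition F = SNR_in/SNR_out, so in dB: SNR_out = SNR_in − NF
SNR_out = 43.1 − 0.655 = 42.445 dB

42.445 dB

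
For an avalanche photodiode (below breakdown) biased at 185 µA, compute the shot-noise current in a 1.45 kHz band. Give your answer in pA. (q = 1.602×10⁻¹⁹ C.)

293 pA

I_n = √(2qI·B)
2qI·B = 2 × 1.602×10⁻¹⁹ × 1.85×10⁻⁴ × 1.45×10³ = 8.59×10⁻²⁰ A²
I_n = √(8.59×10⁻²⁰) = 2.93×10⁻¹⁰ A = 293 pA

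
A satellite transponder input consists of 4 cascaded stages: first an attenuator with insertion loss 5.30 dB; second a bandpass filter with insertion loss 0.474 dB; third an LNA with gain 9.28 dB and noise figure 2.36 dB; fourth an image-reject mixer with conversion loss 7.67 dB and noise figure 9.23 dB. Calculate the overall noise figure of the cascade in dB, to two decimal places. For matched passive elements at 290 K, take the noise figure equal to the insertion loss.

9.91 dB

Convert to linear (a loss of L dB is a gain of −L dB): F_i = 10^(NF_i/10), G_i = 10^(G_i,dB/10)
  Stage 1: F_1 = 10^(5.30/10) = 3.388, G_1 = 10^(−5.30/10) = 0.2951
  Stage 2: F_2 = 10^(0.474/10) = 1.115, G_2 = 10^(−0.474/10) = 0.8966
  Stage 3: F_3 = 10^(2.36/10) = 1.722, G_3 = 10^(9.28/10) = 8.472
  Stage 4: F_4 = 10^(9.23/10) = 8.375, G_4 = 10^(−7.67/10) = 0.1710
Friis cascade:
  F = 3.388 + (1.115 − 1)/0.2951 + (1.722 − 1)/0.2646 + (8.375 − 1)/2.242 = 9.797
NF = 10 log₁₀(9.797) = 9.91 dB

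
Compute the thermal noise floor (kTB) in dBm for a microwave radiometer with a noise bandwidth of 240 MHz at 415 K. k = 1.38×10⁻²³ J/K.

P_n = kTB = 1.38×10⁻²³ × 415 × 2.40×10⁸ = 1.37×10⁻¹² W
In dBm: 10 log₁₀(1.37×10⁻¹² / 10⁻³) = −88.6 dBm

−88.6 dBm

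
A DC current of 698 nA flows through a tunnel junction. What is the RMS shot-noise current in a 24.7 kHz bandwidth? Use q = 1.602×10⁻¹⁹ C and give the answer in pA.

I_n = √(2qI·B)
2qI·B = 2 × 1.602×10⁻¹⁹ × 6.98×10⁻⁷ × 2.47×10⁴ = 5.52×10⁻²¹ A²
I_n = √(5.52×10⁻²¹) = 7.43×10⁻¹¹ A = 74.3 pA

74.3 pA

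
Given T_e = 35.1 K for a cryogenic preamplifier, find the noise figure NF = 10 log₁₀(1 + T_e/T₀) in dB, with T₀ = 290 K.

F = 1 + T_e/T₀ = 1 + 35.1/290 = 1.12103
NF = 10 log₁₀(1.12103) = 0.496 dB

0.496 dB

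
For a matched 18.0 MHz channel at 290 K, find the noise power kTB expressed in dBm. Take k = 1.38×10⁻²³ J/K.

−101.4 dBm

P_n = kTB = 1.38×10⁻²³ × 290 × 1.80×10⁷ = 7.20×10⁻¹⁴ W
In dBm: 10 log₁₀(7.20×10⁻¹⁴ / 10⁻³) = −101.4 dBm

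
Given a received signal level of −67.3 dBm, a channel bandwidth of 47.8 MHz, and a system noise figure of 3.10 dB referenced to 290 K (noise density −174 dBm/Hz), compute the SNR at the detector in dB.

26.8 dB

Noise floor: N = −174 + 10 log₁₀(B) + NF
10 log₁₀(4.78×10⁷) = 76.79 dB
N = −174 + 76.79 + 3.10 = −94.11 dBm
SNR = P_sig − N = −67.3 − (−94.11) = 26.81 dB → 26.8 dB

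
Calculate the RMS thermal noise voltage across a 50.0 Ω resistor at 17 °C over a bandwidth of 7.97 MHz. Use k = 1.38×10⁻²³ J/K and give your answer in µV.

2.53 µV

T = 17 °C + 273.15 = 290.15 K
V_n = √(4kTRB)
4kTRB = 4 × 1.38×10⁻²³ × 290.15 × 5.00×10¹ × 7.97×10⁶ = 6.38×10⁻¹² V²
V_n = √(6.38×10⁻¹²) = 2.53×10⁻⁶ V = 2.53 µV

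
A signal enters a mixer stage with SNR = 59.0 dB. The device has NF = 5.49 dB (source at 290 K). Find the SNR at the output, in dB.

By definition F = SNR_in/SNR_out, so in dB: SNR_out = SNR_in − NF
SNR_out = 59.0 − 5.49 = 53.51 dB

53.51 dB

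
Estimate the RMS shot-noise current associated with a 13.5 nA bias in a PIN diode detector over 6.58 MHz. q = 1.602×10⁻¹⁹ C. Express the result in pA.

169 pA

I_n = √(2qI·B)
2qI·B = 2 × 1.602×10⁻¹⁹ × 1.35×10⁻⁸ × 6.58×10⁶ = 2.85×10⁻²⁰ A²
I_n = √(2.85×10⁻²⁰) = 1.69×10⁻¹⁰ A = 169 pA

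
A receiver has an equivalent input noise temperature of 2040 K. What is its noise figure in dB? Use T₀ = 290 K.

9.05 dB

F = 1 + T_e/T₀ = 1 + 2040/290 = 8.03448
NF = 10 log₁₀(8.03448) = 9.05 dB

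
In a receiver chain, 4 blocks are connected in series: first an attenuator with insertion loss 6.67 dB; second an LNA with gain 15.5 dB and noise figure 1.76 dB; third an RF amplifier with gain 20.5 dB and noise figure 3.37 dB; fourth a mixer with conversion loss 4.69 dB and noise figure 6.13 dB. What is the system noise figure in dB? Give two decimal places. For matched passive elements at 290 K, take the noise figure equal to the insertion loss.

Convert to linear (a loss of L dB is a gain of −L dB): F_i = 10^(NF_i/10), G_i = 10^(G_i,dB/10)
  Stage 1: F_1 = 10^(6.67/10) = 4.645, G_1 = 10^(−6.67/10) = 0.2153
  Stage 2: F_2 = 10^(1.76/10) = 1.500, G_2 = 10^(15.5/10) = 35.48
  Stage 3: F_3 = 10^(3.37/10) = 2.173, G_3 = 10^(20.5/10) = 112.2
  Stage 4: F_4 = 10^(6.13/10) = 4.102, G_4 = 10^(−4.69/10) = 0.3396
Friis cascade:
  F = 4.645 + (1.500 − 1)/0.2153 + (2.173 − 1)/7.638 + (4.102 − 1)/857.0 = 7.123
NF = 10 log₁₀(7.123) = 8.53 dB

8.53 dB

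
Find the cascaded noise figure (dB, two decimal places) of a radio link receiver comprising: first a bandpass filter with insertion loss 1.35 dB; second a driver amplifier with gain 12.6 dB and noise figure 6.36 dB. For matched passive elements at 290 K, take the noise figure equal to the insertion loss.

Convert to linear (a loss of L dB is a gain of −L dB): F_i = 10^(NF_i/10), G_i = 10^(G_i,dB/10)
  Stage 1: F_1 = 10^(1.35/10) = 1.365, G_1 = 10^(−1.35/10) = 0.7328
  Stage 2: F_2 = 10^(6.36/10) = 4.325, G_2 = 10^(12.6/10) = 18.20
Friis cascade:
  F = 1.365 + (4.325 − 1)/0.7328 = 5.902
NF = 10 log₁₀(5.902) = 7.71 dB

7.71 dB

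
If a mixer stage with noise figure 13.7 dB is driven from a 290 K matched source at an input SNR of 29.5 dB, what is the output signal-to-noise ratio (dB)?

By definition F = SNR_in/SNR_out, so in dB: SNR_out = SNR_in − NF
SNR_out = 29.5 − 13.7 = 15.8 dB

15.8 dB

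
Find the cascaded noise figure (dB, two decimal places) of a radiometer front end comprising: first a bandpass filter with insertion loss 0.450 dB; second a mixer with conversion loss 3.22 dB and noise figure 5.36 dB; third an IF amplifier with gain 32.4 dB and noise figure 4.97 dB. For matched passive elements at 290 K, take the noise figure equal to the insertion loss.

Convert to linear (a loss of L dB is a gain of −L dB): F_i = 10^(NF_i/10), G_i = 10^(G_i,dB/10)
  Stage 1: F_1 = 10^(0.450/10) = 1.109, G_1 = 10^(−0.450/10) = 0.9016
  Stage 2: F_2 = 10^(5.36/10) = 3.436, G_2 = 10^(−3.22/10) = 0.4764
  Stage 3: F_3 = 10^(4.97/10) = 3.141, G_3 = 10^(32.4/10) = 1738
Friis cascade:
  F = 1.109 + (3.436 − 1)/0.9016 + (3.141 − 1)/0.4295 = 8.794
NF = 10 log₁₀(8.794) = 9.44 dB

9.44 dB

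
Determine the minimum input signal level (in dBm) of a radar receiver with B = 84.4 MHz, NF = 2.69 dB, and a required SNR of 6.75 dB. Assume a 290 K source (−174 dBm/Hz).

Sensitivity = −174 + 10 log₁₀(B) + NF + SNR_min
= −174 + 79.26 + 2.69 + 6.75
= −85.30 dBm → −85.3 dBm

−85.3 dBm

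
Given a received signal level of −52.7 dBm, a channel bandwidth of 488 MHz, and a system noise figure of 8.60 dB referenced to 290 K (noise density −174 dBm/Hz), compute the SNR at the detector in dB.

Noise floor: N = −174 + 10 log₁₀(B) + NF
10 log₁₀(4.88×10⁸) = 86.88 dB
N = −174 + 86.88 + 8.60 = −78.52 dBm
SNR = P_sig − N = −52.7 − (−78.52) = 25.82 dB → 25.8 dB

25.8 dB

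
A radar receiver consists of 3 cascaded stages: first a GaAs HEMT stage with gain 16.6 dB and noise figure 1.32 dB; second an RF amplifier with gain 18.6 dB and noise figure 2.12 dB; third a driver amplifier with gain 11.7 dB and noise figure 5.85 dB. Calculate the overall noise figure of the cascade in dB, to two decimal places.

Convert to linear (a loss of L dB is a gain of −L dB): F_i = 10^(NF_i/10), G_i = 10^(G_i,dB/10)
  Stage 1: F_1 = 10^(1.32/10) = 1.355, G_1 = 10^(16.6/10) = 45.71
  Stage 2: F_2 = 10^(2.12/10) = 1.629, G_2 = 10^(18.6/10) = 72.44
  Stage 3: F_3 = 10^(5.85/10) = 3.846, G_3 = 10^(11.7/10) = 14.79
Friis cascade:
  F = 1.355 + (1.629 − 1)/45.71 + (3.846 − 1)/3311 = 1.370
NF = 10 log₁₀(1.370) = 1.37 dB

1.37 dB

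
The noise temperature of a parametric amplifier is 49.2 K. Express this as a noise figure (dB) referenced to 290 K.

F = 1 + T_e/T₀ = 1 + 49.2/290 = 1.16966
NF = 10 log₁₀(1.16966) = 0.681 dB

0.681 dB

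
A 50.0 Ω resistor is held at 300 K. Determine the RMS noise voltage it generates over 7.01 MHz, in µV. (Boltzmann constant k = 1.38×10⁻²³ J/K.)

V_n = √(4kTRB)
4kTRB = 4 × 1.38×10⁻²³ × 300 × 5.00×10¹ × 7.01×10⁶ = 5.80×10⁻¹² V²
V_n = √(5.80×10⁻¹²) = 2.41×10⁻⁶ V = 2.41 µV

2.41 µV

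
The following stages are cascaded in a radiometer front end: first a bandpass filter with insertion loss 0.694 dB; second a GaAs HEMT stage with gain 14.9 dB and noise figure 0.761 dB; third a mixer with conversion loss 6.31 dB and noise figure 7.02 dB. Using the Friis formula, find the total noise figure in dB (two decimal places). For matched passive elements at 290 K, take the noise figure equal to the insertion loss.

1.91 dB

Convert to linear (a loss of L dB is a gain of −L dB): F_i = 10^(NF_i/10), G_i = 10^(G_i,dB/10)
  Stage 1: F_1 = 10^(0.694/10) = 1.173, G_1 = 10^(−0.694/10) = 0.8523
  Stage 2: F_2 = 10^(0.761/10) = 1.192, G_2 = 10^(14.9/10) = 30.90
  Stage 3: F_3 = 10^(7.02/10) = 5.035, G_3 = 10^(−6.31/10) = 0.2339
Friis cascade:
  F = 1.173 + (1.192 − 1)/0.8523 + (5.035 − 1)/26.34 = 1.551
NF = 10 log₁₀(1.551) = 1.91 dB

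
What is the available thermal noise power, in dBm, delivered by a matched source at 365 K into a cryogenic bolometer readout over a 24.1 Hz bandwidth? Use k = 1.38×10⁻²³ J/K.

P_n = kTB = 1.38×10⁻²³ × 365 × 2.41×10¹ = 1.21×10⁻¹⁹ W
In dBm: 10 log₁₀(1.21×10⁻¹⁹ / 10⁻³) = −159.2 dBm

−159.2 dBm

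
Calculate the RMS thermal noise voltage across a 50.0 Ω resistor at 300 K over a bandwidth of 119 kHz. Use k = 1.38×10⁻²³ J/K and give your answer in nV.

V_n = √(4kTRB)
4kTRB = 4 × 1.38×10⁻²³ × 300 × 5.00×10¹ × 1.19×10⁵ = 9.85×10⁻¹⁴ V²
V_n = √(9.85×10⁻¹⁴) = 3.14×10⁻⁷ V = 314 nV

314 nV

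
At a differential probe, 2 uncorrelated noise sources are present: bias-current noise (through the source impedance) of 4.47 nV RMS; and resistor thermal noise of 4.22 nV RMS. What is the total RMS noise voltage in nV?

6.15 nV

Uncorrelated sources add in power (mean-square): V_tot = √(ΣV_i²)
V_tot = √[(4.47×10⁻⁹)² + (4.22×10⁻⁹)²] = 6.15×10⁻⁹ V = 6.15 nV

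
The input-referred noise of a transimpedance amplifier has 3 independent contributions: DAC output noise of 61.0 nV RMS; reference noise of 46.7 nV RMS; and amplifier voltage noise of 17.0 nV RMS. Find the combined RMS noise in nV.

78.7 nV

Uncorrelated sources add in power (mean-square): V_tot = √(ΣV_i²)
V_tot = √[(6.10×10⁻⁸)² + (4.67×10⁻⁸)² + (1.70×10⁻⁸)²] = 7.87×10⁻⁸ V = 78.7 nV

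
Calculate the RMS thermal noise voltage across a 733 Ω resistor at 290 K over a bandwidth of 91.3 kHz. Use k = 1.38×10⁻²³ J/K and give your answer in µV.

1.04 µV

V_n = √(4kTRB)
4kTRB = 4 × 1.38×10⁻²³ × 290 × 7.33×10² × 9.13×10⁴ = 1.07×10⁻¹² V²
V_n = √(1.07×10⁻¹²) = 1.04×10⁻⁶ V = 1.04 µV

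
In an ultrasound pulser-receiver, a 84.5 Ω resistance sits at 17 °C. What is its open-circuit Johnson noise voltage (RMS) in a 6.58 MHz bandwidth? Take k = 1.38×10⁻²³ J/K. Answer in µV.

T = 17 °C + 273.15 = 290.15 K
V_n = √(4kTRB)
4kTRB = 4 × 1.38×10⁻²³ × 290.15 × 8.45×10¹ × 6.58×10⁶ = 8.91×10⁻¹² V²
V_n = √(8.91×10⁻¹²) = 2.98×10⁻⁶ V = 2.98 µV

2.98 µV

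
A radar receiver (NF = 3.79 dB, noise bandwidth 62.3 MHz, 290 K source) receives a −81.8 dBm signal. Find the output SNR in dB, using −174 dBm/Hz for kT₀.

Noise floor: N = −174 + 10 log₁₀(B) + NF
10 log₁₀(6.23×10⁷) = 77.94 dB
N = −174 + 77.94 + 3.79 = −92.27 dBm
SNR = P_sig − N = −81.8 − (−92.27) = 10.47 dB → 10.5 dB

10.5 dB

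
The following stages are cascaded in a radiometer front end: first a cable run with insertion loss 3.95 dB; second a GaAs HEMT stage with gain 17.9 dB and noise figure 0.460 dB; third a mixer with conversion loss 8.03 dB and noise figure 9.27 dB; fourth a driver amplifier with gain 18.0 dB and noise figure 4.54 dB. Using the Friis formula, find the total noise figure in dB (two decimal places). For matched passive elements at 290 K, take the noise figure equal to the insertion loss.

Convert to linear (a loss of L dB is a gain of −L dB): F_i = 10^(NF_i/10), G_i = 10^(G_i,dB/10)
  Stage 1: F_1 = 10^(3.95/10) = 2.483, G_1 = 10^(−3.95/10) = 0.4027
  Stage 2: F_2 = 10^(0.460/10) = 1.112, G_2 = 10^(17.9/10) = 61.66
  Stage 3: F_3 = 10^(9.27/10) = 8.453, G_3 = 10^(−8.03/10) = 0.1574
  Stage 4: F_4 = 10^(4.54/10) = 2.844, G_4 = 10^(18.0/10) = 63.10
Friis cascade:
  F = 2.483 + (1.112 − 1)/0.4027 + (8.453 − 1)/24.83 + (2.844 − 1)/3.908 = 3.533
NF = 10 log₁₀(3.533) = 5.48 dB

5.48 dB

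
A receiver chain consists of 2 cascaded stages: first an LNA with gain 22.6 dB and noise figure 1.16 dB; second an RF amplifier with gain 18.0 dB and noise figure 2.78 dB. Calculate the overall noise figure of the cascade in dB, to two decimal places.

Convert to linear (a loss of L dB is a gain of −L dB): F_i = 10^(NF_i/10), G_i = 10^(G_i,dB/10)
  Stage 1: F_1 = 10^(1.16/10) = 1.306, G_1 = 10^(22.6/10) = 182.0
  Stage 2: F_2 = 10^(2.78/10) = 1.897, G_2 = 10^(18.0/10) = 63.10
Friis cascade:
  F = 1.306 + (1.897 − 1)/182.0 = 1.311
NF = 10 log₁₀(1.311) = 1.18 dB

1.18 dB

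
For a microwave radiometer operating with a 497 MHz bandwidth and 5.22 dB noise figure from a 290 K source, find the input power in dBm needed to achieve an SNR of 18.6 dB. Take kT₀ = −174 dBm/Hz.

Sensitivity = −174 + 10 log₁₀(B) + NF + SNR_min
= −174 + 86.96 + 5.22 + 18.6
= −63.22 dBm → −63.2 dBm

−63.2 dBm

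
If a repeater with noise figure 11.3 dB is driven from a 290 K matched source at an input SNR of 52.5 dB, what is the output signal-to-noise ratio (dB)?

By definition F = SNR_in/SNR_out, so in dB: SNR_out = SNR_in − NF
SNR_out = 52.5 − 11.3 = 41.2 dB

41.2 dB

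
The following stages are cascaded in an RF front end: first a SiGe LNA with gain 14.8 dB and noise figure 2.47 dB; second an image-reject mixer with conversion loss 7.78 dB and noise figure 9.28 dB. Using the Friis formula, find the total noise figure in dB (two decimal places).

Convert to linear (a loss of L dB is a gain of −L dB): F_i = 10^(NF_i/10), G_i = 10^(G_i,dB/10)
  Stage 1: F_1 = 10^(2.47/10) = 1.766, G_1 = 10^(14.8/10) = 30.20
  Stage 2: F_2 = 10^(9.28/10) = 8.472, G_2 = 10^(−7.78/10) = 0.1667
Friis cascade:
  F = 1.766 + (8.472 − 1)/30.20 = 2.013
NF = 10 log₁₀(2.013) = 3.04 dB

3.04 dB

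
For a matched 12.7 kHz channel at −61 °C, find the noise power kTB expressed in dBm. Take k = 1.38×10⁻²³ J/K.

T = −61 °C + 273.15 = 212.15 K
P_n = kTB = 1.38×10⁻²³ × 212.15 × 1.27×10⁴ = 3.72×10⁻¹⁷ W
In dBm: 10 log₁₀(3.72×10⁻¹⁷ / 10⁻³) = −134.3 dBm

−134.3 dBm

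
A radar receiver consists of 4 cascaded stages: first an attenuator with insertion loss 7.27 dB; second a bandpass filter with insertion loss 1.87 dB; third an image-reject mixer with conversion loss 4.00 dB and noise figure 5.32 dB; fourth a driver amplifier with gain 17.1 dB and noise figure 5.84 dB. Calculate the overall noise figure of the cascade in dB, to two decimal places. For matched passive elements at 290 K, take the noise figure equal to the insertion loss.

19.36 dB

Convert to linear (a loss of L dB is a gain of −L dB): F_i = 10^(NF_i/10), G_i = 10^(G_i,dB/10)
  Stage 1: F_1 = 10^(7.27/10) = 5.333, G_1 = 10^(−7.27/10) = 0.1875
  Stage 2: F_2 = 10^(1.87/10) = 1.538, G_2 = 10^(−1.87/10) = 0.6501
  Stage 3: F_3 = 10^(5.32/10) = 3.404, G_3 = 10^(−4.00/10) = 0.3981
  Stage 4: F_4 = 10^(5.84/10) = 3.837, G_4 = 10^(17.1/10) = 51.29
Friis cascade:
  F = 5.333 + (1.538 − 1)/0.1875 + (3.404 − 1)/0.1219 + (3.837 − 1)/0.04853 = 86.39
NF = 10 log₁₀(86.39) = 19.36 dB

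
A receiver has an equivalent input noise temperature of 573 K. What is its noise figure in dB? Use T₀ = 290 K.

F = 1 + T_e/T₀ = 1 + 573/290 = 2.97586
NF = 10 log₁₀(2.97586) = 4.74 dB

4.74 dB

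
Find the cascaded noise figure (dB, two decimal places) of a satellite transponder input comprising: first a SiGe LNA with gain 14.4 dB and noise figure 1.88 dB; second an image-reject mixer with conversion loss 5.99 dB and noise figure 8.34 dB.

2.44 dB

Convert to linear (a loss of L dB is a gain of −L dB): F_i = 10^(NF_i/10), G_i = 10^(G_i,dB/10)
  Stage 1: F_1 = 10^(1.88/10) = 1.542, G_1 = 10^(14.4/10) = 27.54
  Stage 2: F_2 = 10^(8.34/10) = 6.823, G_2 = 10^(−5.99/10) = 0.2518
Friis cascade:
  F = 1.542 + (6.823 − 1)/27.54 = 1.753
NF = 10 log₁₀(1.753) = 2.44 dB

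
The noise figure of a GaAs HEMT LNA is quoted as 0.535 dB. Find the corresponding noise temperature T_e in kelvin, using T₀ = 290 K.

38.0 K

F = 10^(0.535/10) = 1.1311
T_e = (F − 1)·T₀ = (1.1311 − 1) × 290 = 38.0 K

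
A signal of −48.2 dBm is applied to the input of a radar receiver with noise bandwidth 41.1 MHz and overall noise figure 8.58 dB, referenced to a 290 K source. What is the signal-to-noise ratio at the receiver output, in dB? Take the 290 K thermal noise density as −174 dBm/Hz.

41.1 dB

Noise floor: N = −174 + 10 log₁₀(B) + NF
10 log₁₀(4.11×10⁷) = 76.14 dB
N = −174 + 76.14 + 8.58 = −89.28 dBm
SNR = P_sig − N = −48.2 − (−89.28) = 41.08 dB → 41.1 dB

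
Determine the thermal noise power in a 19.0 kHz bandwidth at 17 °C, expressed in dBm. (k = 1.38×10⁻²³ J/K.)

T = 17 °C + 273.15 = 290.15 K
P_n = kTB = 1.38×10⁻²³ × 290.15 × 1.90×10⁴ = 7.61×10⁻¹⁷ W
In dBm: 10 log₁₀(7.61×10⁻¹⁷ / 10⁻³) = −131.2 dBm

−131.2 dBm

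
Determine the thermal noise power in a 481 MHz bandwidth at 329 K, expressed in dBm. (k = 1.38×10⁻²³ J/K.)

−86.6 dBm

P_n = kTB = 1.38×10⁻²³ × 329 × 4.81×10⁸ = 2.18×10⁻¹² W
In dBm: 10 log₁₀(2.18×10⁻¹² / 10⁻³) = −86.6 dBm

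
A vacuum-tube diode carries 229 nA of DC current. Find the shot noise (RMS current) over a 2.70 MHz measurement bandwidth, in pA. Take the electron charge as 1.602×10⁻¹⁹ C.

445 pA

I_n = √(2qI·B)
2qI·B = 2 × 1.602×10⁻¹⁹ × 2.29×10⁻⁷ × 2.70×10⁶ = 1.98×10⁻¹⁹ A²
I_n = √(1.98×10⁻¹⁹) = 4.45×10⁻¹⁰ A = 445 pA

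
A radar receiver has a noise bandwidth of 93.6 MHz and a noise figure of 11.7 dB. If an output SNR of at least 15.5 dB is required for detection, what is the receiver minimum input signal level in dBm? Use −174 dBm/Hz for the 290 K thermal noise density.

−67.1 dBm

Sensitivity = −174 + 10 log₁₀(B) + NF + SNR_min
= −174 + 79.71 + 11.7 + 15.5
= −67.09 dBm → −67.1 dBm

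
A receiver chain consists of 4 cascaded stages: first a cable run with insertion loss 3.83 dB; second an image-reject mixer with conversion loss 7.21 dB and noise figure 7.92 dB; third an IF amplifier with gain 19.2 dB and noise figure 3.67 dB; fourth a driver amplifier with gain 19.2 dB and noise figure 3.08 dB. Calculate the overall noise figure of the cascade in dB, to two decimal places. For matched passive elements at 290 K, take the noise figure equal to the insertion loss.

15.05 dB

Convert to linear (a loss of L dB is a gain of −L dB): F_i = 10^(NF_i/10), G_i = 10^(G_i,dB/10)
  Stage 1: F_1 = 10^(3.83/10) = 2.415, G_1 = 10^(−3.83/10) = 0.4140
  Stage 2: F_2 = 10^(7.92/10) = 6.194, G_2 = 10^(−7.21/10) = 0.1901
  Stage 3: F_3 = 10^(3.67/10) = 2.328, G_3 = 10^(19.2/10) = 83.18
  Stage 4: F_4 = 10^(3.08/10) = 2.032, G_4 = 10^(19.2/10) = 83.18
Friis cascade:
  F = 2.415 + (6.194 − 1)/0.4140 + (2.328 − 1)/0.07870 + (2.032 − 1)/6.546 = 31.99
NF = 10 log₁₀(31.99) = 15.05 dB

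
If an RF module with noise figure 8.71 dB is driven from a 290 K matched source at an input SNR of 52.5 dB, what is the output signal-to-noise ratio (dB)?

43.79 dB

By definition F = SNR_in/SNR_out, so in dB: SNR_out = SNR_in − NF
SNR_out = 52.5 − 8.71 = 43.79 dB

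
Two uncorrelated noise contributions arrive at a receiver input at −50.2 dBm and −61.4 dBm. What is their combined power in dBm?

−49.9 dBm

Convert to linear, add, convert back:
P₁ = 9.55×10⁻⁹ W, P₂ = 7.24×10⁻¹⁰ W
P_tot = 1.03×10⁻⁸ W → 10 log₁₀(P_tot / 10⁻³) = −49.9 dBm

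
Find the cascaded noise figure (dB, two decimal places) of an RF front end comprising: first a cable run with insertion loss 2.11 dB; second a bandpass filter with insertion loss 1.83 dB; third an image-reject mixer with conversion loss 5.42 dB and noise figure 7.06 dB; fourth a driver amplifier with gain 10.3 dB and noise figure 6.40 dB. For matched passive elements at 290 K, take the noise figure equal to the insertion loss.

16.19 dB

Convert to linear (a loss of L dB is a gain of −L dB): F_i = 10^(NF_i/10), G_i = 10^(G_i,dB/10)
  Stage 1: F_1 = 10^(2.11/10) = 1.626, G_1 = 10^(−2.11/10) = 0.6152
  Stage 2: F_2 = 10^(1.83/10) = 1.524, G_2 = 10^(−1.83/10) = 0.6561
  Stage 3: F_3 = 10^(7.06/10) = 5.082, G_3 = 10^(−5.42/10) = 0.2871
  Stage 4: F_4 = 10^(6.40/10) = 4.365, G_4 = 10^(10.3/10) = 10.72
Friis cascade:
  F = 1.626 + (1.524 − 1)/0.6152 + (5.082 − 1)/0.4036 + (4.365 − 1)/0.1159 = 41.63
NF = 10 log₁₀(41.63) = 16.19 dB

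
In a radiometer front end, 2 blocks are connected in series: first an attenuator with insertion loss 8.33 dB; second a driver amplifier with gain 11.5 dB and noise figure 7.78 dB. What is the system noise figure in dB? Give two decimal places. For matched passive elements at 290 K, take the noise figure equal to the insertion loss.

16.11 dB

Convert to linear (a loss of L dB is a gain of −L dB): F_i = 10^(NF_i/10), G_i = 10^(G_i,dB/10)
  Stage 1: F_1 = 10^(8.33/10) = 6.808, G_1 = 10^(−8.33/10) = 0.1469
  Stage 2: F_2 = 10^(7.78/10) = 5.998, G_2 = 10^(11.5/10) = 14.13
Friis cascade:
  F = 6.808 + (5.998 − 1)/0.1469 = 40.83
NF = 10 log₁₀(40.83) = 16.11 dB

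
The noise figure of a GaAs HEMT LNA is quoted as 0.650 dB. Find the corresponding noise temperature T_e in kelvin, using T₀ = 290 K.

46.8 K

F = 10^(0.650/10) = 1.16145
T_e = (F − 1)·T₀ = (1.16145 − 1) × 290 = 46.8 K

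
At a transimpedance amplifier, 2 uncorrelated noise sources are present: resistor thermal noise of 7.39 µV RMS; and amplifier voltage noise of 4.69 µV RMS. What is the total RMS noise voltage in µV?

8.75 µV

Uncorrelated sources add in power (mean-square): V_tot = √(ΣV_i²)
V_tot = √[(7.39×10⁻⁶)² + (4.69×10⁻⁶)²] = 8.75×10⁻⁶ V = 8.75 µV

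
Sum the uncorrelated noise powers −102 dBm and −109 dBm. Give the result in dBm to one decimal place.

−101.2 dBm

Convert to linear, add, convert back:
P₁ = 6.31×10⁻¹⁴ W, P₂ = 1.26×10⁻¹⁴ W
P_tot = 7.57×10⁻¹⁴ W → 10 log₁₀(P_tot / 10⁻³) = −101.2 dBm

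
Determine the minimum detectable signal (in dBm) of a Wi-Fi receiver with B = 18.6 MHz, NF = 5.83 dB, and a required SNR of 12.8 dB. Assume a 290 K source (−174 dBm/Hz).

Sensitivity = −174 + 10 log₁₀(B) + NF + SNR_min
= −174 + 72.7 + 5.83 + 12.8
= −82.67 dBm → −82.7 dBm

−82.7 dBm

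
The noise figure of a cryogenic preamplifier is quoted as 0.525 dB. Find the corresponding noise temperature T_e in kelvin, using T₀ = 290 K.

F = 10^(0.525/10) = 1.1285
T_e = (F − 1)·T₀ = (1.1285 − 1) × 290 = 37.3 K

37.3 K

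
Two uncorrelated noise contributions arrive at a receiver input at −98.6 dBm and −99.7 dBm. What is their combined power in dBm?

−96.1 dBm

Convert to linear, add, convert back:
P₁ = 1.38×10⁻¹³ W, P₂ = 1.07×10⁻¹³ W
P_tot = 2.45×10⁻¹³ W → 10 log₁₀(P_tot / 10⁻³) = −96.1 dBm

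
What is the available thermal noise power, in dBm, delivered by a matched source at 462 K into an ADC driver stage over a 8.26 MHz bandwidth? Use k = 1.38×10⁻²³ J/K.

−102.8 dBm

P_n = kTB = 1.38×10⁻²³ × 462 × 8.26×10⁶ = 5.27×10⁻¹⁴ W
In dBm: 10 log₁₀(5.27×10⁻¹⁴ / 10⁻³) = −102.8 dBm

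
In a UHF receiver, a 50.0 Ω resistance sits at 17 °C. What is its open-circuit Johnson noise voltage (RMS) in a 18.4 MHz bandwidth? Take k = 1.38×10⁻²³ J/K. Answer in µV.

3.84 µV

T = 17 °C + 273.15 = 290.15 K
V_n = √(4kTRB)
4kTRB = 4 × 1.38×10⁻²³ × 290.15 × 5.00×10¹ × 1.84×10⁷ = 1.47×10⁻¹¹ V²
V_n = √(1.47×10⁻¹¹) = 3.84×10⁻⁶ V = 3.84 µV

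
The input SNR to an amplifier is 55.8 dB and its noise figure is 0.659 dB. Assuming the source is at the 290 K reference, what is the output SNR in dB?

By definition F = SNR_in/SNR_out, so in dB: SNR_out = SNR_in − NF
SNR_out = 55.8 − 0.659 = 55.141 dB

55.141 dB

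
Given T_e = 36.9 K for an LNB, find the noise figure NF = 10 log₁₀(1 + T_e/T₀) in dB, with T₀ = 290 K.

F = 1 + T_e/T₀ = 1 + 36.9/290 = 1.12724
NF = 10 log₁₀(1.12724) = 0.520 dB

0.520 dB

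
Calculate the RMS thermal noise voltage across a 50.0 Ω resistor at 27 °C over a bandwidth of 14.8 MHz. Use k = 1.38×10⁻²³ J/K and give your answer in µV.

T = 27 °C + 273.15 = 300.15 K
V_n = √(4kTRB)
4kTRB = 4 × 1.38×10⁻²³ × 300.15 × 5.00×10¹ × 1.48×10⁷ = 1.23×10⁻¹¹ V²
V_n = √(1.23×10⁻¹¹) = 3.50×10⁻⁶ V = 3.50 µV

3.50 µV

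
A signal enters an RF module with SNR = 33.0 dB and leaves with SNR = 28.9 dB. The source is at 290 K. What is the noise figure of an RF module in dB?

4.1 dB

NF (dB) = SNR_in(dB) − SNR_out(dB) when the source is at T₀
NF = 33.0 − 28.9 = 4.1 dB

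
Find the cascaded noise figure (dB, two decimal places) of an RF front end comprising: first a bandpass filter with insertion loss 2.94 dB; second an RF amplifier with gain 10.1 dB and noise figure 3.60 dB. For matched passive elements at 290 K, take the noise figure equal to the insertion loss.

6.54 dB

Convert to linear (a loss of L dB is a gain of −L dB): F_i = 10^(NF_i/10), G_i = 10^(G_i,dB/10)
  Stage 1: F_1 = 10^(2.94/10) = 1.968, G_1 = 10^(−2.94/10) = 0.5082
  Stage 2: F_2 = 10^(3.60/10) = 2.291, G_2 = 10^(10.1/10) = 10.23
Friis cascade:
  F = 1.968 + (2.291 − 1)/0.5082 = 4.508
NF = 10 log₁₀(4.508) = 6.54 dB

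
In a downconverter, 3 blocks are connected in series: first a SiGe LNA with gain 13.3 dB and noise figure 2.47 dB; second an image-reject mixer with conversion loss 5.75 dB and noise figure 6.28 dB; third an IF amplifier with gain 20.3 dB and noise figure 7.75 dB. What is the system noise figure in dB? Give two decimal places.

4.45 dB

Convert to linear (a loss of L dB is a gain of −L dB): F_i = 10^(NF_i/10), G_i = 10^(G_i,dB/10)
  Stage 1: F_1 = 10^(2.47/10) = 1.766, G_1 = 10^(13.3/10) = 21.38
  Stage 2: F_2 = 10^(6.28/10) = 4.246, G_2 = 10^(−5.75/10) = 0.2661
  Stage 3: F_3 = 10^(7.75/10) = 5.957, G_3 = 10^(20.3/10) = 107.2
Friis cascade:
  F = 1.766 + (4.246 − 1)/21.38 + (5.957 − 1)/5.689 = 2.789
NF = 10 log₁₀(2.789) = 4.45 dB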